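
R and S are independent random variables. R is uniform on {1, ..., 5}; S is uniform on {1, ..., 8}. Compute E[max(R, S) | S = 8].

Outcomes with S = 8: (1,8), (2,8), (3,8), (4,8), (5,8), each with probability 1/40.
E[max(R, S) | S = 8] = (8 + 8 + 8 + 8 + 8) / 5 = 8.

8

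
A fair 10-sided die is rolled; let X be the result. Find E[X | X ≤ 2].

Given X ≤ 2, X is equally likely to be any of {1, 2}.
E[X | X ≤ 2] = (1 + 2) / 2 = 3/2.

3/2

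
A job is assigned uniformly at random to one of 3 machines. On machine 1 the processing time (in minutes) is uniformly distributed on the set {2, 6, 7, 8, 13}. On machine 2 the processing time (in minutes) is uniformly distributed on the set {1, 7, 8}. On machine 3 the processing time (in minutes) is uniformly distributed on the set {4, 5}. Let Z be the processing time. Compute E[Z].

E[Z | machine 1] = (2+6+7+8+13)/5 = 36/5.
E[Z | machine 2] = (1+7+8)/3 = 16/3.
E[Z | machine 3] = (4+5)/2 = 9/2.
By the law of total expectation,
E[Z] = (1/3)·(36/5) + (1/3)·(16/3) + (1/3)·(9/2) = 511/90.

511/90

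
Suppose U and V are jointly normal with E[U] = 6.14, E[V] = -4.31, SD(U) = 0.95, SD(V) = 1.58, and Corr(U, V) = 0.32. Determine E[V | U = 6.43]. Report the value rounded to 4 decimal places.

The regression of V on U has slope ρ·σ_V/σ_U and passes through (μ_U, μ_V).
E[V | U=6.43] = -4.31 + (0.32)·(1.58/0.95)·(6.43 − (6.14)) = -4.31 + (0.53221)·(0.29) = -4.1557.

-4.1557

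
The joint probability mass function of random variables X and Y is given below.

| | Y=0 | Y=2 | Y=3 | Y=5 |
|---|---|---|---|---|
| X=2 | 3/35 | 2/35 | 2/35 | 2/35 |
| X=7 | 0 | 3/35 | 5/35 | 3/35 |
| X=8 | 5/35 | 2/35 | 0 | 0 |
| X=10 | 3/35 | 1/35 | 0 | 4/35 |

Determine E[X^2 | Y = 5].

185/3

P(Y = 5) = 9/35.
Σ X^2·P over the event = 4·(2/35) + 49·(3/35) + 100·(4/35) = 111/7.
E[X^2 | Y = 5] = (111/7) / (9/35) = 185/3.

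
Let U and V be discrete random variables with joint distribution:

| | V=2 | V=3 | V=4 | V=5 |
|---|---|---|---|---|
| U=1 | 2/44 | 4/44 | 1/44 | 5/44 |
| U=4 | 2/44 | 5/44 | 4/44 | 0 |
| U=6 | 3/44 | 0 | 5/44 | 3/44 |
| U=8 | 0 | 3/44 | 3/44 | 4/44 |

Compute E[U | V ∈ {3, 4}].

119/25

P(V ∈ {3, 4}) = 25/44.
Σ U·P over the event = 1·(4/44) + 1·(1/44) + 4·(5/44) + 4·(4/44) + 6·(5/44) + 8·(3/44) + 8·(3/44) = 119/44.
E[U | V ∈ {3, 4}] = (119/44) / (25/44) = 119/25.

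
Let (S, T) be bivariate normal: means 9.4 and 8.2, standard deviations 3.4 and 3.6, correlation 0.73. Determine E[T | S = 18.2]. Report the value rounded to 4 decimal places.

15.0019

The regression of T on S has slope ρ·σ_T/σ_S and passes through (μ_S, μ_T).
E[T | S=18.2] = 8.2 + (0.73)·(3.6/3.4)·(18.2 − (9.4)) = 8.2 + (0.77294)·(8.8) = 15.0019.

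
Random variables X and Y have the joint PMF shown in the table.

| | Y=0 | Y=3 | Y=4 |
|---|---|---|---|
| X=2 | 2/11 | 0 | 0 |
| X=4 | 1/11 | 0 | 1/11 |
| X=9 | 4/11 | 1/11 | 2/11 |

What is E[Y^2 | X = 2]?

P(X = 2) = 2/11.
Σ Y^2·P over the event = 0·(2/11) = 0.
E[Y^2 | X = 2] = (0) / (2/11) = 0.

0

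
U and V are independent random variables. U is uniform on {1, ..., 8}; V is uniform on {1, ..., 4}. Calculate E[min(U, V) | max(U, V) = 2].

Outcomes with max(U, V) = 2: (1,2), (2,1), (2,2), each with probability 1/32.
E[min(U, V) | max(U, V) = 2] = (1 + 1 + 2) / 3 = 4/3.

4/3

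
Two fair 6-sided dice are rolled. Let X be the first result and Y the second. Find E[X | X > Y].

P(X > Y) = 5/12.
Summing X·P(x,y) over outcomes with X > Y gives 35/18.
E[X | X > Y] = (35/18) / (5/12) = 14/3.

14/3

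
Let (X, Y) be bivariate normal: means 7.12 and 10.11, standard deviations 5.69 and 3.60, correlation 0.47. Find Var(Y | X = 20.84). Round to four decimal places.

The conditional variance in a bivariate normal is σ_Y²(1 − ρ²), independent of x.
Var(Y | X=20.84) = (3.60)²·(1 − (0.47)²) = 12.96·0.7791 = 10.0971.

10.0971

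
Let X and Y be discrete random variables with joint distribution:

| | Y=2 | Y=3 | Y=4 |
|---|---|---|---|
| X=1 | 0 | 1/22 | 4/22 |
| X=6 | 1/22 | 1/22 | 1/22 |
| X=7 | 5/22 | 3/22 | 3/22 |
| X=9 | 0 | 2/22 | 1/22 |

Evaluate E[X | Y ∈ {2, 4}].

27/5

P(Y ∈ {2, 4}) = 15/22.
Σ X·P over the event = 1·(4/22) + 6·(1/22) + 6·(1/22) + 7·(5/22) + 7·(3/22) + 9·(1/22) = 81/22.
E[X | Y ∈ {2, 4}] = (81/22) / (15/22) = 27/5.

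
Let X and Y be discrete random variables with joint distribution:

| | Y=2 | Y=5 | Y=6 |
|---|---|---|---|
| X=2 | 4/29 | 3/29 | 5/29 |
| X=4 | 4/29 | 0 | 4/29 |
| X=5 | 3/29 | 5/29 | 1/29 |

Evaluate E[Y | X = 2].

P(X = 2) = 12/29.
Summing Y·P(X=x,Y=y) over the conditioning event gives 53/29.
E[Y | X = 2] = (53/29) / (12/29) = 53/12.

53/12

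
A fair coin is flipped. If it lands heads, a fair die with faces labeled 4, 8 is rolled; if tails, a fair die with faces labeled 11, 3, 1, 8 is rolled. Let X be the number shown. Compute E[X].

E[X | heads] = (4+8)/2 = 6.
E[X | tails] = (11+3+1+8)/4 = 23/4.
By the law of total expectation,
E[X] = (1/2)·(6) + (1/2)·(23/4) = 47/8.

47/8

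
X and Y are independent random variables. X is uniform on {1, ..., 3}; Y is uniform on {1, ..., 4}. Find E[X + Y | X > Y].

Outcomes with X > Y: (2,1), (3,1), (3,2), each with probability 1/12.
E[X + Y | X > Y] = (3 + 4 + 5) / 3 = 4.

4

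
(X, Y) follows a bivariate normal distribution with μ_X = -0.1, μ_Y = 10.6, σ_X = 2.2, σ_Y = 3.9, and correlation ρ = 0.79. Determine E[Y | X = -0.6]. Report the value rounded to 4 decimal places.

The regression of Y on X has slope ρ·σ_Y/σ_X and passes through (μ_X, μ_Y).
E[Y | X=-0.6] = 10.6 + (0.79)·(3.9/2.2)·(-0.6 − (-0.1)) = 10.6 + (1.4005)·(-0.5) = 9.8998.

9.8998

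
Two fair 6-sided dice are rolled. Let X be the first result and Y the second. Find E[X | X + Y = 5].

Outcomes with X + Y = 5: (1,4), (2,3), (3,2), (4,1), each with probability 1/36.
E[X | X + Y = 5] = (1 + 2 + 3 + 4) / 4 = 5/2.

5/2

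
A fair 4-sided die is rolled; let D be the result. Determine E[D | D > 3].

Given D > 3, D is equally likely to be any of {4}.
E[D | D > 3] = (4) / 1 = 4.

4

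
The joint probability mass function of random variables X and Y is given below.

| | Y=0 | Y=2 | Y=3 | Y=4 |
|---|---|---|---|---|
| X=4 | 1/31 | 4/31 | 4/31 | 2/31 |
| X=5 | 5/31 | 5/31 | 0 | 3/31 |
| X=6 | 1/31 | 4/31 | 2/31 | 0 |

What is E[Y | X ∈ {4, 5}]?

P(X ∈ {4, 5}) = 24/31.
Σ Y·P over the event = 0·(1/31) + 2·(4/31) + 3·(4/31) + 4·(2/31) + 0·(5/31) + 2·(5/31) + 4·(3/31) = 50/31.
E[Y | X ∈ {4, 5}] = (50/31) / (24/31) = 25/12.

25/12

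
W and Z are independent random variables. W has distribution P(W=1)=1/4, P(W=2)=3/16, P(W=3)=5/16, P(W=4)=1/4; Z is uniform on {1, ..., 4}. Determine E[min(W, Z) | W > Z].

42/25

P(W > Z) = 25/64.
Summing min(W,Z)·P(x,y) over outcomes with W > Z gives 21/32.
E[min(W, Z) | W > Z] = (21/32) / (25/64) = 42/25.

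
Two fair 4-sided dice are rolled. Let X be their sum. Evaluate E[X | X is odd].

P(X is odd) = 1/2.
Σ over the event: 3·1/8 + 5·1/4 + 7·1/8 = 5/2.
E[X | X is odd] = (5/2) / (1/2) = 5.

5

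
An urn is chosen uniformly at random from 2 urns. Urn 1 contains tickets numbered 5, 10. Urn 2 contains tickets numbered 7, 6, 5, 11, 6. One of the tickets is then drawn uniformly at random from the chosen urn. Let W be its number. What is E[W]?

E[W | urn 1] = (5+10)/2 = 15/2.
E[W | urn 2] = (7+6+5+11+6)/5 = 7.
By the law of total expectation,
E[W] = (1/2)·(15/2) + (1/2)·(7) = 29/4.

29/4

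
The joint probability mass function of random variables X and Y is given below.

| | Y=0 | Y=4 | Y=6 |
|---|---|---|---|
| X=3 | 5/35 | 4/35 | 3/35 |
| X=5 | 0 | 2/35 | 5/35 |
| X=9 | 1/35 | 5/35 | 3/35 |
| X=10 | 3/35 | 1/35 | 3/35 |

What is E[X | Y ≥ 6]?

P(Y ≥ 6) = 2/5.
Σ X·P over the event = 3·(3/35) + 5·(5/35) + 9·(3/35) + 10·(3/35) = 13/5.
E[X | Y ≥ 6] = (13/5) / (2/5) = 13/2.

13/2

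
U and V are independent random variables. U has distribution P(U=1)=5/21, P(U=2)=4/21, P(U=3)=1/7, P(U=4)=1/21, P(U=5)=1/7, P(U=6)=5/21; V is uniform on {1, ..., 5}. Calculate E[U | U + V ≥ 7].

124/25

P(U + V ≥ 7) = 10/21.
Summing U·P(x,y) over outcomes with U + V ≥ 7 gives 248/105.
E[U | U + V ≥ 7] = (248/105) / (10/21) = 124/25.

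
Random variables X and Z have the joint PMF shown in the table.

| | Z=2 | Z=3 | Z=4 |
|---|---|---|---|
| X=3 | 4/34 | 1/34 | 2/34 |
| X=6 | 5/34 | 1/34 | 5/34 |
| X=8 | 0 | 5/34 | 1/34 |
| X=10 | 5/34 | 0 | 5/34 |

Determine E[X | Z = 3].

7

P(Z = 3) = 7/34.
Σ X·P over the event = 3·(1/34) + 6·(1/34) + 8·(5/34) = 49/34.
E[X | Z = 3] = (49/34) / (7/34) = 7.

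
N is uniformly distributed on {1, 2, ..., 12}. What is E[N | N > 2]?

Given N > 2, N is equally likely to be any of {3, 4, 5, 6, 7, 8, 9, 10, 11, 12}.
E[N | N > 2] = (3 + 4 + 5 + 6 + 7 + 8 + 9 + 10 + 11 + 12) / 10 = 15/2.

15/2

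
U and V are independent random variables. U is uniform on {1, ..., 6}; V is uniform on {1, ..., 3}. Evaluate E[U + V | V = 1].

9/2

P(V = 1) = 1/3.
Summing (U+V)·P(x,y) over outcomes with V = 1 gives 3/2.
E[U + V | V = 1] = (3/2) / (1/3) = 9/2.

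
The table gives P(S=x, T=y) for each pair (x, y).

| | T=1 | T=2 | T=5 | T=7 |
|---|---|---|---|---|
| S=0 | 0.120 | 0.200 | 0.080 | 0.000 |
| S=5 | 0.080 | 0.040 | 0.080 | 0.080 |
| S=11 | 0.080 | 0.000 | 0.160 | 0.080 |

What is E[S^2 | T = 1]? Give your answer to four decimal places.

41.7143

P(T = 1) = 0.280.
Summing S^2·P(S=x,T=y) over the conditioning event gives 11.680.
E[S^2 | T = 1] = (11.680) / (0.280) = 41.7143.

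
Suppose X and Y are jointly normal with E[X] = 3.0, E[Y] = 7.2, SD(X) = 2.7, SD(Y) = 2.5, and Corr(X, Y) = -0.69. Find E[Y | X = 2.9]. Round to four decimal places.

7.2639

The regression of Y on X has slope ρ·σ_Y/σ_X and passes through (μ_X, μ_Y).
E[Y | X=2.9] = 7.2 + (-0.69)·(2.5/2.7)·(2.9 − (3.0)) = 7.2 + (-0.63889)·(-0.1) = 7.2639.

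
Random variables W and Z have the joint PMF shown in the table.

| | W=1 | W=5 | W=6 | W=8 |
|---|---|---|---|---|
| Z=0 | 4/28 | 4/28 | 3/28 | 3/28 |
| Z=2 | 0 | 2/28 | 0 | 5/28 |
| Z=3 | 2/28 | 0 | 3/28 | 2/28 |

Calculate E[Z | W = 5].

P(W = 5) = 3/14.
Σ Z·P over the event = 0·(4/28) + 2·(2/28) = 1/7.
E[Z | W = 5] = (1/7) / (3/14) = 2/3.

2/3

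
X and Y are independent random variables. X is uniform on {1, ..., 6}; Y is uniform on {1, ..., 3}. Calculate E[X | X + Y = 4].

P(X + Y = 4) = 1/6.
Summing X·P(x,y) over outcomes with X + Y = 4 gives 1/3.
E[X | X + Y = 4] = (1/3) / (1/6) = 2.

2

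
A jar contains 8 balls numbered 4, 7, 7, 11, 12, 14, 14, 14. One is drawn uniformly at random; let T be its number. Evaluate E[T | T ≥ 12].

27/2

P(T ≥ 12) = 1/2.
Σ over the event: 12·1/8 + 14·3/8 = 27/4.
E[T | T ≥ 12] = (27/4) / (1/2) = 27/2.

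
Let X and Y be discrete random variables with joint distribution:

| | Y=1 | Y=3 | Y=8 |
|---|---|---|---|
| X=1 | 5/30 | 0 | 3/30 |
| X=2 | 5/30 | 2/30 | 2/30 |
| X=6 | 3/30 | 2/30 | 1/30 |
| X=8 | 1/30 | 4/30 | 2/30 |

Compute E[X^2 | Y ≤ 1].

P(Y ≤ 1) = 7/15.
Summing X^2·P(X=x,Y=y) over the conditioning event gives 197/30.
E[X^2 | Y ≤ 1] = (197/30) / (7/15) = 197/14.

197/14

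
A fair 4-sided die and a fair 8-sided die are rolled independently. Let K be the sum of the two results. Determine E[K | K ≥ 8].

P(K ≥ 8) = 7/16.
Σ over the event: 8·1/8 + 9·1/8 + 10·3/32 + 11·1/16 + 12·1/32 = 33/8.
E[K | K ≥ 8] = (33/8) / (7/16) = 66/7.

66/7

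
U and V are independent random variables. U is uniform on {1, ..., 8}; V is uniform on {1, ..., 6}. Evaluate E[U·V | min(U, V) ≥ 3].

P(min(U, V) ≥ 3) = 1/2.
Summing UV·P(x,y) over outcomes with min(U, V) ≥ 3 gives 99/8.
E[U·V | min(U, V) ≥ 3] = (99/8) / (1/2) = 99/4.

99/4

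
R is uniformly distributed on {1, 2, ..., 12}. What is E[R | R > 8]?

Given R > 8, R is equally likely to be any of {9, 10, 11, 12}.
E[R | R > 8] = (9 + 10 + 11 + 12) / 4 = 21/2.

21/2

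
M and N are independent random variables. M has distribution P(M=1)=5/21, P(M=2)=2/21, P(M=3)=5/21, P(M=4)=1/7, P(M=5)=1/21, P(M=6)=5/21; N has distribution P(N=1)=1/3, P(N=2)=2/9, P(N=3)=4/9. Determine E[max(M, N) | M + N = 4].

113/39

P(M + N = 4) = 13/63.
Summing max(M,N)·P(x,y) over outcomes with M + N = 4 gives 113/189.
E[max(M, N) | M + N = 4] = (113/189) / (13/63) = 113/39.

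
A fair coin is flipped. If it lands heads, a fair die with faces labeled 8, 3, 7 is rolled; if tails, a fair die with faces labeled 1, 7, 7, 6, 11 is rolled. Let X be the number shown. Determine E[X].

E[X | heads] = (8+3+7)/3 = 6.
E[X | tails] = (1+7+7+6+11)/5 = 32/5.
By the law of total expectation,
E[X] = (1/2)·(6) + (1/2)·(32/5) = 31/5.

31/5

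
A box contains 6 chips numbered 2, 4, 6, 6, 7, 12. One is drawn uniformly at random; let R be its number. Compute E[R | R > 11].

P(R > 11) = 1/6.
Σ over the event: 12·1/6 = 2.
E[R | R > 11] = (2) / (1/6) = 12.

12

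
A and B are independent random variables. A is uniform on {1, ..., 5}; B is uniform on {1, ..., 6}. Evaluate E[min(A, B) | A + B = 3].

1

P(A + B = 3) = 1/15.
Summing min(A,B)·P(x,y) over outcomes with A + B = 3 gives 1/15.
E[min(A, B) | A + B = 3] = (1/15) / (1/15) = 1.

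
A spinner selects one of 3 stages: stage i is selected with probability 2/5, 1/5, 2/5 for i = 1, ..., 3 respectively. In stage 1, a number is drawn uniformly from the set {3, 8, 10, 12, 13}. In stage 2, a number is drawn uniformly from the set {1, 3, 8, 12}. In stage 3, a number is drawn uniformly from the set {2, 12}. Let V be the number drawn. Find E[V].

192/25

E[V | stage 1] = (3+8+10+12+13)/5 = 46/5.
E[V | stage 2] = (1+3+8+12)/4 = 6.
E[V | stage 3] = (2+12)/2 = 7.
E[V] = (2/5)·(46/5) + (1/5)·(6) + (2/5)·(7) = 192/25.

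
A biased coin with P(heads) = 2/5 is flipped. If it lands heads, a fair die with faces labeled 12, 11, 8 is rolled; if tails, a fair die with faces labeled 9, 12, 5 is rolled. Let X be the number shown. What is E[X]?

28/3

E[X | heads] = (12+11+8)/3 = 31/3.
E[X | tails] = (9+12+5)/3 = 26/3.
E[X] = (2/5)·(31/3) + (3/5)·(26/3) = 28/3.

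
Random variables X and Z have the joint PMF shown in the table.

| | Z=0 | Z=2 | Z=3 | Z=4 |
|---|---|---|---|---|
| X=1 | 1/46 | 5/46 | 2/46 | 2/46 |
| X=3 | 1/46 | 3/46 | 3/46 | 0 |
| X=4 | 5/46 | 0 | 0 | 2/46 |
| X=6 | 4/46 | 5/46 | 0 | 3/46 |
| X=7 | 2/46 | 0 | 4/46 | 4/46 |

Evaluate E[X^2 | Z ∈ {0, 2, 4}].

P(Z ∈ {0, 2, 4}) = 37/46.
Summing X^2·P(X=x,Z=y) over the conditioning event gives 441/23.
E[X^2 | Z ∈ {0, 2, 4}] = (441/23) / (37/46) = 882/37.

882/37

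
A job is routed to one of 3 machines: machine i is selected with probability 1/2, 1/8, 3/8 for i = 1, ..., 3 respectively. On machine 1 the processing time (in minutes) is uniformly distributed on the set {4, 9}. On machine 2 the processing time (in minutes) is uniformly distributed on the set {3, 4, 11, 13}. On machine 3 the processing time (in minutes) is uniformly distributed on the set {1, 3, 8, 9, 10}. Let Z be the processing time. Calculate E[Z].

E[Z | machine 1] = (4+9)/2 = 13/2.
E[Z | machine 2] = (3+4+11+13)/4 = 31/4.
E[Z | machine 3] = (1+3+8+9+10)/5 = 31/5.
By the law of total expectation,
E[Z] = (1/2)·(13/2) + (1/8)·(31/4) + (3/8)·(31/5) = 1047/160.

1047/160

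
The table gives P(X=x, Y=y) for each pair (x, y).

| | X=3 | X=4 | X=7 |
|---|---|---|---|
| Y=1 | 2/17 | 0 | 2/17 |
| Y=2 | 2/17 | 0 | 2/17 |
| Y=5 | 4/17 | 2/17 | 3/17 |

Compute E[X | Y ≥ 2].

61/13

P(Y ≥ 2) = 13/17.
Σ X·P over the event = 3·(2/17) + 3·(4/17) + 4·(2/17) + 7·(2/17) + 7·(3/17) = 61/17.
E[X | Y ≥ 2] = (61/17) / (13/17) = 61/13.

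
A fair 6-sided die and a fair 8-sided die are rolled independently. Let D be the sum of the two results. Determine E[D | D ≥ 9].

32/3

P(D ≥ 9) = 7/16.
Σ over the event: 9·1/8 + 10·5/48 + 11·1/12 + 12·1/16 + 13·1/24 + 14·1/48 = 14/3.
E[D | D ≥ 9] = (14/3) / (7/16) = 32/3.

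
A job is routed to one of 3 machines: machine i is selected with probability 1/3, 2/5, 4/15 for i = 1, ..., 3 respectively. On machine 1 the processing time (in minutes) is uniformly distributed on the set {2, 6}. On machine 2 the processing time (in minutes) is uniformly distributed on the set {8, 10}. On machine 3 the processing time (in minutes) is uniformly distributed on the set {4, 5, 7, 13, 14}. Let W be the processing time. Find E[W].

E[W | machine 1] = (2+6)/2 = 4.
E[W | machine 2] = (8+10)/2 = 9.
E[W | machine 3] = (4+5+7+13+14)/5 = 43/5.
E[W] = (1/3)·(4) + (2/5)·(9) + (4/15)·(43/5) = 542/75.

542/75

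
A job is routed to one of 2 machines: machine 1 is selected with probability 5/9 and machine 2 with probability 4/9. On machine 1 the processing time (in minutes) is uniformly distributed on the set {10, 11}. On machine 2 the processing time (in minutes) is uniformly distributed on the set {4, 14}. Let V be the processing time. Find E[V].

59/6

E[V | machine 1] = (10+11)/2 = 21/2.
E[V | machine 2] = (4+14)/2 = 9.
E[V] = (5/9)·(21/2) + (4/9)·(9) = 59/6.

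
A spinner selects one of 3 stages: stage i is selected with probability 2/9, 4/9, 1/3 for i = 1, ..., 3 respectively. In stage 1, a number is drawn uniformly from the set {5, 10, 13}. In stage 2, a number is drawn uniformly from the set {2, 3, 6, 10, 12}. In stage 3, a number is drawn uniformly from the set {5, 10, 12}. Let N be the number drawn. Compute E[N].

1081/135

E[N | stage 1] = (5+10+13)/3 = 28/3.
E[N | stage 2] = (2+3+6+10+12)/5 = 33/5.
E[N | stage 3] = (5+10+12)/3 = 9.
E[N] = (2/9)·(28/3) + (4/9)·(33/5) + (1/3)·(9) = 1081/135.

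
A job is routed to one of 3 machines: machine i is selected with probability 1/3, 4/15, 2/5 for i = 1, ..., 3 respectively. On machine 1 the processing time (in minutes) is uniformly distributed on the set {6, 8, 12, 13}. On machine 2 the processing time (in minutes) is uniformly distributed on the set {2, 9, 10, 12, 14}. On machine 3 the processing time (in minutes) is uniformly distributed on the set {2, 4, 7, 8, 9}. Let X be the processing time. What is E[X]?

2447/300

E[X | machine 1] = (6+8+12+13)/4 = 39/4.
E[X | machine 2] = (2+9+10+12+14)/5 = 47/5.
E[X | machine 3] = (2+4+7+8+9)/5 = 6.
E[X] = (1/3)·(39/4) + (4/15)·(47/5) + (2/5)·(6) = 2447/300.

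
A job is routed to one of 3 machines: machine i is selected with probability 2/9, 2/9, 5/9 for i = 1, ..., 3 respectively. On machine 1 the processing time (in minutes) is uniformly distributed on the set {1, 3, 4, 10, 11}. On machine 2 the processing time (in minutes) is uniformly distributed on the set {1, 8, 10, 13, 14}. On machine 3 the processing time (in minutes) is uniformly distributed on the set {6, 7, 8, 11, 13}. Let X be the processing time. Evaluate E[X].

E[X | machine 1] = (1+3+4+10+11)/5 = 29/5.
E[X | machine 2] = (1+8+10+13+14)/5 = 46/5.
E[X | machine 3] = (6+7+8+11+13)/5 = 9.
By the law of total expectation,
E[X] = (2/9)·(29/5) + (2/9)·(46/5) + (5/9)·(9) = 25/3.

25/3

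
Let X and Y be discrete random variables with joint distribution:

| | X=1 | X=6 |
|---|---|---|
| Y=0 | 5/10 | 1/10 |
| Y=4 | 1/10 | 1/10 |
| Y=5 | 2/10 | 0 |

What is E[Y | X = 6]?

P(X = 6) = 1/5.
Σ Y·P over the event = 0·(1/10) + 4·(1/10) = 2/5.
E[Y | X = 6] = (2/5) / (1/5) = 2.

2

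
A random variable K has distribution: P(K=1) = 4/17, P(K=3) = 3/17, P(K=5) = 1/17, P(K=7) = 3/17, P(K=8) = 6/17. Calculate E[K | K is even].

P(K is even) = 6/17.
Σ over the event: 8·6/17 = 48/17.
E[K | K is even] = (48/17) / (6/17) = 8.

8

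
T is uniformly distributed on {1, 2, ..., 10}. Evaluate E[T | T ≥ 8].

Given T ≥ 8, T is equally likely to be any of {8, 9, 10}.
E[T | T ≥ 8] = (8 + 9 + 10) / 3 = 9.

9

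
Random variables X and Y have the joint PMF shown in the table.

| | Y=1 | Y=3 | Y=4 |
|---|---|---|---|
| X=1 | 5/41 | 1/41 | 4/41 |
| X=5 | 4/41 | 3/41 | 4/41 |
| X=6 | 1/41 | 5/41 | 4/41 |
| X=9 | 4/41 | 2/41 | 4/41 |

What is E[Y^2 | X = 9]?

P(X = 9) = 10/41.
Σ Y^2·P over the event = 1·(4/41) + 9·(2/41) + 16·(4/41) = 86/41.
E[Y^2 | X = 9] = (86/41) / (10/41) = 43/5.

43/5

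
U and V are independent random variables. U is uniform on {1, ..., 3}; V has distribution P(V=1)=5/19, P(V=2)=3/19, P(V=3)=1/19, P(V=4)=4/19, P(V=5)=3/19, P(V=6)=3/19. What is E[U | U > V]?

34/13

P(U > V) = 13/57.
Summing U·P(x,y) over outcomes with U > V gives 34/57.
E[U | U > V] = (34/57) / (13/57) = 34/13.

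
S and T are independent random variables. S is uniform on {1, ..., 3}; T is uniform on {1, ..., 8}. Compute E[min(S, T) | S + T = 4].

4/3

Outcomes with S + T = 4: (1,3), (2,2), (3,1), each with probability 1/24.
E[min(S, T) | S + T = 4] = (1 + 2 + 1) / 3 = 4/3.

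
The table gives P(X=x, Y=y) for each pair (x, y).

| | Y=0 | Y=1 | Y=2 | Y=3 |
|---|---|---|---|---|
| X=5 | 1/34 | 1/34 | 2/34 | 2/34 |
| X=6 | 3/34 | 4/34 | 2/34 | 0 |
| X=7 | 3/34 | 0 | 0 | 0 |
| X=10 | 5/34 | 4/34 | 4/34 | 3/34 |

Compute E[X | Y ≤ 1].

P(Y ≤ 1) = 21/34.
Summing X·P(X=x,Y=y) over the conditioning event gives 163/34.
E[X | Y ≤ 1] = (163/34) / (21/34) = 163/21.

163/21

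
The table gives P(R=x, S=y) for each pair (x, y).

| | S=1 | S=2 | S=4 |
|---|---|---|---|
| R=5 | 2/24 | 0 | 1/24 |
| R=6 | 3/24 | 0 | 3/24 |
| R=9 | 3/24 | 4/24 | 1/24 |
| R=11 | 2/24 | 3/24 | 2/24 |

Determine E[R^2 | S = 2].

687/7

P(S = 2) = 7/24.
Σ R^2·P over the event = 81·(4/24) + 121·(3/24) = 229/8.
E[R^2 | S = 2] = (229/8) / (7/24) = 687/7.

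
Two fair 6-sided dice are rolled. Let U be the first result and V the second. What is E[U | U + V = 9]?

9/2

Outcomes with U + V = 9: (3,6), (4,5), (5,4), (6,3), each with probability 1/36.
E[U | U + V = 9] = (3 + 4 + 5 + 6) / 4 = 9/2.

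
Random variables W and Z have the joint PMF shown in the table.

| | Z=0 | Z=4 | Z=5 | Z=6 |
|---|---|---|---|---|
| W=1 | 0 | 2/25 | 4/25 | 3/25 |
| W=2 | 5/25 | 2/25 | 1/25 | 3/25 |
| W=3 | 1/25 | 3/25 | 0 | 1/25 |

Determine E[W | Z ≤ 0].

P(Z ≤ 0) = 6/25.
Σ W·P over the event = 2·(5/25) + 3·(1/25) = 13/25.
E[W | Z ≤ 0] = (13/25) / (6/25) = 13/6.

13/6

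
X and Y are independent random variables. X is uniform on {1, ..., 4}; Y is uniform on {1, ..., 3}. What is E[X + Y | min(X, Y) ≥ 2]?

11/2

P(min(X, Y) ≥ 2) = 1/2.
Summing (X+Y)·P(x,y) over outcomes with min(X, Y) ≥ 2 gives 11/4.
E[X + Y | min(X, Y) ≥ 2] = (11/4) / (1/2) = 11/2.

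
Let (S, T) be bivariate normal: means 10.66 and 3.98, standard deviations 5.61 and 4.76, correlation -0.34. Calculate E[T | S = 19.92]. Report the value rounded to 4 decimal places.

1.3086

The regression of T on S has slope ρ·σ_T/σ_S and passes through (μ_S, μ_T).
E[T | S=19.92] = 3.98 + (-0.34)·(4.76/5.61)·(19.92 − (10.66)) = 3.98 + (-0.288485)·(9.26) = 1.3086.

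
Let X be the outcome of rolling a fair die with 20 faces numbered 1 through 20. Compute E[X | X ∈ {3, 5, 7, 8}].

23/4

P(X ∈ {3, 5, 7, 8}) = 1/5.
Σ over the event: 3·1/20 + 5·1/20 + 7·1/20 + 8·1/20 = 23/20.
E[X | X ∈ {3, 5, 7, 8}] = (23/20) / (1/5) = 23/4.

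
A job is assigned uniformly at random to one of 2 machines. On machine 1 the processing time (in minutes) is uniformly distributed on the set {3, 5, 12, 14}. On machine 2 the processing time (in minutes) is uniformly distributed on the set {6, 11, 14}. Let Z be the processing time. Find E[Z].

113/12

E[Z | machine 1] = (3+5+12+14)/4 = 17/2.
E[Z | machine 2] = (6+11+14)/3 = 31/3.
E[Z] = (1/2)·(17/2) + (1/2)·(31/3) = 113/12.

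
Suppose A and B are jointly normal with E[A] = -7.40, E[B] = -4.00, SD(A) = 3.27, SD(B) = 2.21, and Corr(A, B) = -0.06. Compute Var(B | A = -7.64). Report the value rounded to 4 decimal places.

Var(B | A=x) = (1 − ρ²)·σ_B².
Var(B | A=-7.64) = (2.21)²·(1 − (-0.06)²) = 4.8841·0.9964 = 4.8665.

4.8665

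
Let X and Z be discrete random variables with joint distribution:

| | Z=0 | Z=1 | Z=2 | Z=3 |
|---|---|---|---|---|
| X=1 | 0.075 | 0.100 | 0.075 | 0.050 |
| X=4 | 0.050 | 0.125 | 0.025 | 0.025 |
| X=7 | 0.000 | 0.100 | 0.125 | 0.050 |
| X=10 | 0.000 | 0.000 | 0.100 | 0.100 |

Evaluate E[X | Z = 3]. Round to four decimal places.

P(Z = 3) = 0.225.
Σ X·P over the event = 1·(0.050) + 4·(0.025) + 7·(0.050) + 10·(0.100) = 1.500.
E[X | Z = 3] = (1.500) / (0.225) = 6.6667.

6.6667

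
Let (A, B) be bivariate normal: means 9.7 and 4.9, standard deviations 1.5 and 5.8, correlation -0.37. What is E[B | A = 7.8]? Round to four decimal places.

7.6183

The regression of B on A has slope ρ·σ_B/σ_A and passes through (μ_A, μ_B).
E[B | A=7.8] = 4.9 + (-0.37)·(5.8/1.5)·(7.8 − (9.7)) = 4.9 + (-1.4307)·(-1.9) = 7.6183.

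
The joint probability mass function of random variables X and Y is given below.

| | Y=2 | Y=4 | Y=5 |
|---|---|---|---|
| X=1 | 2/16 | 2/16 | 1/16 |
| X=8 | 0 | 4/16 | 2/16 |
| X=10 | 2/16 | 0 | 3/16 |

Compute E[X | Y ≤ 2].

P(Y ≤ 2) = 1/4.
Σ X·P over the event = 1·(2/16) + 10·(2/16) = 11/8.
E[X | Y ≤ 2] = (11/8) / (1/4) = 11/2.

11/2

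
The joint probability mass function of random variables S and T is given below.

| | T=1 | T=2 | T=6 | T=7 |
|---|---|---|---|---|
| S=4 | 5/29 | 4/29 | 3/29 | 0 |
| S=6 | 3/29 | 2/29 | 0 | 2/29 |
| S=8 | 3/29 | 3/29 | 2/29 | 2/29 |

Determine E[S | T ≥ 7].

7

P(T ≥ 7) = 4/29.
Σ S·P over the event = 6·(2/29) + 8·(2/29) = 28/29.
E[S | T ≥ 7] = (28/29) / (4/29) = 7.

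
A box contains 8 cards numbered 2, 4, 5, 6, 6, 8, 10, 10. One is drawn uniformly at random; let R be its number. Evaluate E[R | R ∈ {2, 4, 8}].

14/3

P(R ∈ {2, 4, 8}) = 3/8.
Σ over the event: 2·1/8 + 4·1/8 + 8·1/8 = 7/4.
E[R | R ∈ {2, 4, 8}] = (7/4) / (3/8) = 14/3.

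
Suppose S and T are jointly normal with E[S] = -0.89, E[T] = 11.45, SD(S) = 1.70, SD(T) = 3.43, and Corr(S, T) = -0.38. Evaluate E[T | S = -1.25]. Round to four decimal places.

11.7260

The regression of T on S has slope ρ·σ_T/σ_S and passes through (μ_S, μ_T).
E[T | S=-1.25] = 11.45 + (-0.38)·(3.43/1.70)·(-1.25 − (-0.89)) = 11.45 + (-0.76671)·(-0.36) = 11.7260.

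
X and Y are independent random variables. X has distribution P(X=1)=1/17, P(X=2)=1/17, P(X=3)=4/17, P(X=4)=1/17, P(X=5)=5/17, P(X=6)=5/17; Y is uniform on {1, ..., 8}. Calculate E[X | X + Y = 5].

19/7

P(X + Y = 5) = 7/136.
Summing X·P(x,y) over outcomes with X + Y = 5 gives 19/136.
E[X | X + Y = 5] = (19/136) / (7/136) = 19/7.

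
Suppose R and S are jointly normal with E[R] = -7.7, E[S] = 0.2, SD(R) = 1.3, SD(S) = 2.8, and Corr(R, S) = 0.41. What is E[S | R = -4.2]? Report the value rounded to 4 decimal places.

For a bivariate normal, E[S | R=x] = μ_S + ρ·(σ_S/σ_R)·(x − μ_R).
E[S | R=-4.2] = 0.2 + (0.41)·(2.8/1.3)·(-4.2 − (-7.7)) = 0.2 + (0.88308)·(3.5) = 3.2908.

3.2908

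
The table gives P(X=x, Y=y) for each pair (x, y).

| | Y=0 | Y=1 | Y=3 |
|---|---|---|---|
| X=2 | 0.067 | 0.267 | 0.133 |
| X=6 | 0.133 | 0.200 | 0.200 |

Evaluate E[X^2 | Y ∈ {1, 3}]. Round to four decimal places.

20.0000

P(Y ∈ {1, 3}) = 0.800.
Σ X^2·P over the event = 4·(0.267) + 4·(0.133) + 36·(0.200) + 36·(0.200) = 16.000.
E[X^2 | Y ∈ {1, 3}] = (16.000) / (0.800) = 20.0000.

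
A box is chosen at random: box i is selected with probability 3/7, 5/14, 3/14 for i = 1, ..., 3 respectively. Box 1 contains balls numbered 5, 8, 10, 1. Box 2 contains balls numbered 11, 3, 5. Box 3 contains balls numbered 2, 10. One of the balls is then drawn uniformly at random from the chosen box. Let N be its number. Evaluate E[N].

E[N | box 1] = (5+8+10+1)/4 = 6.
E[N | box 2] = (11+3+5)/3 = 19/3.
E[N | box 3] = (2+10)/2 = 6.
By the law of total expectation,
E[N] = (3/7)·(6) + (5/14)·(19/3) + (3/14)·(6) = 257/42.

257/42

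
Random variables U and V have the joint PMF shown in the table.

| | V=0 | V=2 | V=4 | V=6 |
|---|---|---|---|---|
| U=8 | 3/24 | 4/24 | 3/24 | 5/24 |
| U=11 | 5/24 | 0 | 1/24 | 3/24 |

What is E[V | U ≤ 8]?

10/3

P(U ≤ 8) = 5/8.
Σ V·P over the event = 0·(3/24) + 2·(4/24) + 4·(3/24) + 6·(5/24) = 25/12.
E[V | U ≤ 8] = (25/12) / (5/8) = 10/3.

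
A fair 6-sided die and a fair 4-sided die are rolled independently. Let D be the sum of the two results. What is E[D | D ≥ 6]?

P(D ≥ 6) = 7/12.
Σ over the event: 6·1/6 + 7·1/6 + 8·1/8 + 9·1/12 + 10·1/24 = 13/3.
E[D | D ≥ 6] = (13/3) / (7/12) = 52/7.

52/7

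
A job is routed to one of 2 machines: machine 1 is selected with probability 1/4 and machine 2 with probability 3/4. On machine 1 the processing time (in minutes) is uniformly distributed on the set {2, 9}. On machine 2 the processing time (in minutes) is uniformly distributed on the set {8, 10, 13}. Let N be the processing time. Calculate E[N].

73/8

E[N | machine 1] = (2+9)/2 = 11/2.
E[N | machine 2] = (8+10+13)/3 = 31/3.
E[N] = (1/4)·(11/2) + (3/4)·(31/3) = 73/8.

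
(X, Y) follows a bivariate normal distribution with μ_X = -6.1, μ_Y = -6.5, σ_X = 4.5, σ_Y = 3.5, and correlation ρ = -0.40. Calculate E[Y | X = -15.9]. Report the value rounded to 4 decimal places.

-3.4511

E[Y | X=x] = μ_Y + ρ(σ_Y/σ_X)(x − μ_X) for jointly normal variables.
E[Y | X=-15.9] = -6.5 + (-0.40)·(3.5/4.5)·(-15.9 − (-6.1)) = -6.5 + (-0.31111)·(-9.8) = -3.4511.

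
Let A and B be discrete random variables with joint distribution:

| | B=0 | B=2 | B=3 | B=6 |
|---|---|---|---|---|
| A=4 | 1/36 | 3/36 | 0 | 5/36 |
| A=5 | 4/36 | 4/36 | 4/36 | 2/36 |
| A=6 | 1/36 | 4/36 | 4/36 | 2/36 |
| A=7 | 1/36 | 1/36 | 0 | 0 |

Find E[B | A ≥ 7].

P(A ≥ 7) = 1/18.
Σ B·P over the event = 0·(1/36) + 2·(1/36) = 1/18.
E[B | A ≥ 7] = (1/18) / (1/18) = 1.

1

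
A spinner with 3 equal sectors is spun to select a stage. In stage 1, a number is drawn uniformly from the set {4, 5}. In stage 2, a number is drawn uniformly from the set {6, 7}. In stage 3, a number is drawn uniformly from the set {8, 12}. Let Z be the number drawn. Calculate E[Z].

7

E[Z | stage 1] = (4+5)/2 = 9/2.
E[Z | stage 2] = (6+7)/2 = 13/2.
E[Z | stage 3] = (8+12)/2 = 10.
By the law of total expectation,
E[Z] = (1/3)·(9/2) + (1/3)·(13/2) + (1/3)·(10) = 7.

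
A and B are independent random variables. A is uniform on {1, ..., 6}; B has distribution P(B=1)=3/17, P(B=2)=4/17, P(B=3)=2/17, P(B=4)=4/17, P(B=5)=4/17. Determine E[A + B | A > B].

347/49

P(A > B) = 49/102.
Summing (A+B)·P(x,y) over outcomes with A > B gives 347/102.
E[A + B | A > B] = (347/102) / (49/102) = 347/49.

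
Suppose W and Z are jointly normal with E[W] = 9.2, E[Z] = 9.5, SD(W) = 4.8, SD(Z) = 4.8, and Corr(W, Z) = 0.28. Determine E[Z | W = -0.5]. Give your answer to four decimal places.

The regression of Z on W has slope ρ·σ_Z/σ_W and passes through (μ_W, μ_Z).
E[Z | W=-0.5] = 9.5 + (0.28)·(4.8/4.8)·(-0.5 − (9.2)) = 9.5 + (0.28)·(-9.7) = 6.7840.

6.7840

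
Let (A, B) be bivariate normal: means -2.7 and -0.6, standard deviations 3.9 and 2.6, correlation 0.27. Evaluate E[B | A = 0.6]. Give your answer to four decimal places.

-0.0060

For a bivariate normal, E[B | A=x] = μ_B + ρ·(σ_B/σ_A)·(x − μ_A).
E[B | A=0.6] = -0.6 + (0.27)·(2.6/3.9)·(0.6 − (-2.7)) = -0.6 + (0.18)·(3.3) = -0.0060.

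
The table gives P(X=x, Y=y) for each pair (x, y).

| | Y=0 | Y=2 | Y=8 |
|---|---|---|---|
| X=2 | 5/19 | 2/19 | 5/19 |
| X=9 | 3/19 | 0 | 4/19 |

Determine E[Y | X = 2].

P(X = 2) = 12/19.
Σ Y·P over the event = 0·(5/19) + 2·(2/19) + 8·(5/19) = 44/19.
E[Y | X = 2] = (44/19) / (12/19) = 11/3.

11/3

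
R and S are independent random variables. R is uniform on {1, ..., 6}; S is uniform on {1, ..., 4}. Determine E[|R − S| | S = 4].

P(S = 4) = 1/4.
Summing |R−S|·P(x,y) over outcomes with S = 4 gives 3/8.
E[|R − S| | S = 4] = (3/8) / (1/4) = 3/2.

3/2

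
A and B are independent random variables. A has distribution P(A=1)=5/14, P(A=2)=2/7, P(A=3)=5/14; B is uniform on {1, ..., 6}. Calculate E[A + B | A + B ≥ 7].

215/28

P(A + B ≥ 7) = 1/3.
Summing (A+B)·P(x,y) over outcomes with A + B ≥ 7 gives 215/84.
E[A + B | A + B ≥ 7] = (215/84) / (1/3) = 215/28.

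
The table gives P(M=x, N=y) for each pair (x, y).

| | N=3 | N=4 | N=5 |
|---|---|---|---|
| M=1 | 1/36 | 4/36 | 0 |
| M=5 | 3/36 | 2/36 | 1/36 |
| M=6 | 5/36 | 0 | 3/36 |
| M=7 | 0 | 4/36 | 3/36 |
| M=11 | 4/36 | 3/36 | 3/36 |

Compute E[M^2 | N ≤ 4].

1353/26

P(N ≤ 4) = 13/18.
Σ M^2·P over the event = 1·(1/36) + 1·(4/36) + 25·(3/36) + 25·(2/36) + 36·(5/36) + 49·(4/36) + 121·(4/36) + 121·(3/36) = 451/12.
E[M^2 | N ≤ 4] = (451/12) / (13/18) = 1353/26.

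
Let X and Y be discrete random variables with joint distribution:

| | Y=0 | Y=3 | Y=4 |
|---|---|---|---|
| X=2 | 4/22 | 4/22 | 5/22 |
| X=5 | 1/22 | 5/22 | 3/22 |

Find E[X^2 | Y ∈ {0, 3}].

13

P(Y ∈ {0, 3}) = 7/11.
Σ X^2·P over the event = 4·(4/22) + 4·(4/22) + 25·(1/22) + 25·(5/22) = 91/11.
E[X^2 | Y ∈ {0, 3}] = (91/11) / (7/11) = 13.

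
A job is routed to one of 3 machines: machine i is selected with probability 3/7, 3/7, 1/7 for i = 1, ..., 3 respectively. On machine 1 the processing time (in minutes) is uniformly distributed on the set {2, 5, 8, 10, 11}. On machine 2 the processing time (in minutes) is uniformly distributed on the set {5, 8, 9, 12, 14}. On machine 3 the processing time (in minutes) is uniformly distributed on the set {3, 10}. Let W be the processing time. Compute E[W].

569/70

E[W | machine 1] = (2+5+8+10+11)/5 = 36/5.
E[W | machine 2] = (5+8+9+12+14)/5 = 48/5.
E[W | machine 3] = (3+10)/2 = 13/2.
By the law of total expectation,
E[W] = (3/7)·(36/5) + (3/7)·(48/5) + (1/7)·(13/2) = 569/70.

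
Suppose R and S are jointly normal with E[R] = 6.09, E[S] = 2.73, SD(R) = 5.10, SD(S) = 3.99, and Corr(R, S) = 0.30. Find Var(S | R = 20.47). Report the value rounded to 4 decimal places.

For a bivariate normal, Var(S | R=x) = σ_S²(1 − ρ²).
Var(S | R=20.47) = (3.99)²·(1 − (0.30)²) = 15.9201·0.91 = 14.4873.

14.4873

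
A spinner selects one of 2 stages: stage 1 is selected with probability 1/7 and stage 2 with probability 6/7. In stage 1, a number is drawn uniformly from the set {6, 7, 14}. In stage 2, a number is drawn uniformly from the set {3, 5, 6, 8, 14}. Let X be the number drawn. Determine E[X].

E[X | stage 1] = (6+7+14)/3 = 9.
E[X | stage 2] = (3+5+6+8+14)/5 = 36/5.
E[X] = (1/7)·(9) + (6/7)·(36/5) = 261/35.

261/35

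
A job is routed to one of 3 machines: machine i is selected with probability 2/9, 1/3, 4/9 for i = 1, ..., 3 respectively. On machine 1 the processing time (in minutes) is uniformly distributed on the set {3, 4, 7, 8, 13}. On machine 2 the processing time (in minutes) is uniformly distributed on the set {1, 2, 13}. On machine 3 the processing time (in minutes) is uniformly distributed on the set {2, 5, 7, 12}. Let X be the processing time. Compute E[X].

56/9

E[X | machine 1] = (3+4+7+8+13)/5 = 7.
E[X | machine 2] = (1+2+13)/3 = 16/3.
E[X | machine 3] = (2+5+7+12)/4 = 13/2.
By the law of total expectation,
E[X] = (2/9)·(7) + (1/3)·(16/3) + (4/9)·(13/2) = 56/9.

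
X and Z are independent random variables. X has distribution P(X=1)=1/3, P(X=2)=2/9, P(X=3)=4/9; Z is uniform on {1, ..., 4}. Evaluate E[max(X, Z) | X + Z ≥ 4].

P(X + Z ≥ 4) = 7/9.
Summing max(X,Z)·P(x,y) over outcomes with X + Z ≥ 4 gives 91/36.
E[max(X, Z) | X + Z ≥ 4] = (91/36) / (7/9) = 13/4.

13/4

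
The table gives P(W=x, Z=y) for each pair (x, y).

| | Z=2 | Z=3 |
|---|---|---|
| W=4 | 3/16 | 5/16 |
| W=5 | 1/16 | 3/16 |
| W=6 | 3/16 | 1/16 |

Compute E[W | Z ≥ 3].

P(Z ≥ 3) = 9/16.
Σ W·P over the event = 4·(5/16) + 5·(3/16) + 6·(1/16) = 41/16.
E[W | Z ≥ 3] = (41/16) / (9/16) = 41/9.

41/9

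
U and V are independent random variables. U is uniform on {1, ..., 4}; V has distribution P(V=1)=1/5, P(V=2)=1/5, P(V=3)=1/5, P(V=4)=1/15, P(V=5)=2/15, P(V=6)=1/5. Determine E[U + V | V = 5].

15/2

P(V = 5) = 2/15.
Summing (U+V)·P(x,y) over outcomes with V = 5 gives 1.
E[U + V | V = 5] = (1) / (2/15) = 15/2.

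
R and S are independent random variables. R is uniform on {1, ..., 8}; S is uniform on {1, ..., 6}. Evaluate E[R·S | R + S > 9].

91/3

P(R + S > 9) = 5/16.
Summing RS·P(x,y) over outcomes with R + S > 9 gives 455/48.
E[R·S | R + S > 9] = (455/48) / (5/16) = 91/3.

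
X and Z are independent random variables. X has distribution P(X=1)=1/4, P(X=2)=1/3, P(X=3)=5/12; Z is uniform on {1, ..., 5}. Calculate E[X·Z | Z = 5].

65/6

P(Z = 5) = 1/5.
Summing XZ·P(x,y) over outcomes with Z = 5 gives 13/6.
E[X·Z | Z = 5] = (13/6) / (1/5) = 65/6.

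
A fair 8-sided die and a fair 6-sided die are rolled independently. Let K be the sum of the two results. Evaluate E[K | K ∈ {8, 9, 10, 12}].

47/5

P(K ∈ {8, 9, 10, 12}) = 5/12.
Σ over the event: 8·1/8 + 9·1/8 + 10·5/48 + 12·1/16 = 47/12.
E[K | K ∈ {8, 9, 10, 12}] = (47/12) / (5/12) = 47/5.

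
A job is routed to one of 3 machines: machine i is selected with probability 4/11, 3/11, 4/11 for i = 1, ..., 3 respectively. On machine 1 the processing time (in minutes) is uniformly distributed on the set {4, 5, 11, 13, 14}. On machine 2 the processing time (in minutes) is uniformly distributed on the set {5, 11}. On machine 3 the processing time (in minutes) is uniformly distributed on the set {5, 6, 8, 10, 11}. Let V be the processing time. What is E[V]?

E[V | machine 1] = (4+5+11+13+14)/5 = 47/5.
E[V | machine 2] = (5+11)/2 = 8.
E[V | machine 3] = (5+6+8+10+11)/5 = 8.
E[V] = (4/11)·(47/5) + (3/11)·(8) + (4/11)·(8) = 468/55.

468/55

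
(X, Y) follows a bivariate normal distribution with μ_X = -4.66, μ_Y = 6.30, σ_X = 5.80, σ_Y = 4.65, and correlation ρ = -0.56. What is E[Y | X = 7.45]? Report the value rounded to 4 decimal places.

The regression of Y on X has slope ρ·σ_Y/σ_X and passes through (μ_X, μ_Y).
E[Y | X=7.45] = 6.30 + (-0.56)·(4.65/5.80)·(7.45 − (-4.66)) = 6.30 + (-0.44897)·(12.11) = 0.8630.

0.8630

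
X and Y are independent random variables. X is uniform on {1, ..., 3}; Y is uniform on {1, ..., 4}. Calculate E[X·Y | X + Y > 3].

P(X + Y > 3) = 3/4.
Summing XY·P(x,y) over outcomes with X + Y > 3 gives 55/12.
E[X·Y | X + Y > 3] = (55/12) / (3/4) = 55/9.

55/9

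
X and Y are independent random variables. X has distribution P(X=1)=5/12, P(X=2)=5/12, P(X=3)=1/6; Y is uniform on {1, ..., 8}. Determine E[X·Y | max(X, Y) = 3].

81/16

P(max(X, Y) = 3) = 1/6.
Summing XY·P(x,y) over outcomes with max(X, Y) = 3 gives 27/32.
E[X·Y | max(X, Y) = 3] = (27/32) / (1/6) = 81/16.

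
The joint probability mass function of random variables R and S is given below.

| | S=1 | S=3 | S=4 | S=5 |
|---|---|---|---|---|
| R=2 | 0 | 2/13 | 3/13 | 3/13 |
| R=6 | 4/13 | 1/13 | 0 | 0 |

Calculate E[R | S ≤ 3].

P(S ≤ 3) = 7/13.
Summing R·P(R=x,S=y) over the conditioning event gives 34/13.
E[R | S ≤ 3] = (34/13) / (7/13) = 34/7.

34/7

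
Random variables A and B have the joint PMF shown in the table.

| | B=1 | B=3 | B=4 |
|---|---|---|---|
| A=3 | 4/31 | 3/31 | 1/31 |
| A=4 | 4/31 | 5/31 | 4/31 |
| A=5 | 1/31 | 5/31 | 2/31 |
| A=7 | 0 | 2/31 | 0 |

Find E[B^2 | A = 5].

P(A = 5) = 8/31.
Σ B^2·P over the event = 1·(1/31) + 9·(5/31) + 16·(2/31) = 78/31.
E[B^2 | A = 5] = (78/31) / (8/31) = 39/4.

39/4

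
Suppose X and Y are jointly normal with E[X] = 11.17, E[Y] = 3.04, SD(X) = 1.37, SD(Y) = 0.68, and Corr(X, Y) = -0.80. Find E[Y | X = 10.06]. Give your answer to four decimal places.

3.4808

E[Y | X=x] = μ_Y + ρ(σ_Y/σ_X)(x − μ_X) for jointly normal variables.
E[Y | X=10.06] = 3.04 + (-0.80)·(0.68/1.37)·(10.06 − (11.17)) = 3.04 + (-0.39708)·(-1.11) = 3.4808.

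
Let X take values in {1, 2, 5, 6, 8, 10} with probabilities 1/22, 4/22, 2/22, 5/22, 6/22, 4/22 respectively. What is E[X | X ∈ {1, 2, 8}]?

P(X ∈ {1, 2, 8}) = 1/2.
Σ over the event: 1·1/22 + 2·2/11 + 8·3/11 = 57/22.
E[X | X ∈ {1, 2, 8}] = (57/22) / (1/2) = 57/11.

57/11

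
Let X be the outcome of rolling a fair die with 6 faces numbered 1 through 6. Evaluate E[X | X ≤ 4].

5/2

Given X ≤ 4, X is equally likely to be any of {1, 2, 3, 4}.
E[X | X ≤ 4] = (1 + 2 + 3 + 4) / 4 = 5/2.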